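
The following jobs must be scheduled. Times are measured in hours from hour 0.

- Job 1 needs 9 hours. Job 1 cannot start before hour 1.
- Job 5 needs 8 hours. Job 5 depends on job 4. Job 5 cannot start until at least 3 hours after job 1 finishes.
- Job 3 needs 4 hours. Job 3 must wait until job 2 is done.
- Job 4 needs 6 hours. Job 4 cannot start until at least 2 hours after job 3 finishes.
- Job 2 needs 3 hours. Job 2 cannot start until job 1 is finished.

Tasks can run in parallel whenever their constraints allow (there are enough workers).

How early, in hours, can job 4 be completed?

After its own release at hour 1, job 1 can start at hour 1 and finishes at hour 10.
Job 2 waits on job 1 (finishes hour 10), so it starts at hour 10 and finishes at 10 + 3 = hour 13.
Job 3 cannot begin until job 2 (finishes hour 13). It runs from hour 13 to 13 + 4 = hour 17.
After job 3 (finishes hour 17, plus 2-hour gap → hour 19), job 4 can start at hour 19 and finishes at hour 25.

25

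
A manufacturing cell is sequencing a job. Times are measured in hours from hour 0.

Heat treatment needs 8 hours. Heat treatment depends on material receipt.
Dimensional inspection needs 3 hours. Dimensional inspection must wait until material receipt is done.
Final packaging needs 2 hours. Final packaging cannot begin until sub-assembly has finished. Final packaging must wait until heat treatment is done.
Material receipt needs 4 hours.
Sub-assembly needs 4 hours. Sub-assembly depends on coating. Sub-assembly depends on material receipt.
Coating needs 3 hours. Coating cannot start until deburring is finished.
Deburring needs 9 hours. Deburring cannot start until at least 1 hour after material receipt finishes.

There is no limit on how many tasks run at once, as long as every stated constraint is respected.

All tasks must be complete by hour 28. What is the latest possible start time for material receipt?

5

Nothing follows final packaging; the deadline of hour 28 is its only limit. It must start by 28 − 2 = hour 26.
Sub-assembly feeds into final packaging (must start by hour 26); so sub-assembly must finish by hour 26 and therefore start by hour 22.
Since sub-assembly (must start by hour 22) depends on it, coating must finish by hour 22. Backing off its 3-hour duration gives a latest start of hour 19.
Since coating (must start by hour 19) depends on it, deburring must finish by hour 19. Backing off its 9-hour duration gives a latest start of hour 10.
Since final packaging (must start by hour 26) depends on it, heat treatment must finish by hour 26. Backing off its 8-hour duration gives a latest start of hour 18.
To finish by hour 28, dimensional inspection (duration 3) must start no later than hour 25.
For material receipt: deburring (must start by hour 10, minus 1-hour gap → hour 9); heat treatment (must start by hour 18); dimensional inspection (must start by hour 25); sub-assembly (must start by hour 22). The most restrictive is hour 9; with a 4-hour duration, material receipt must start by hour 5.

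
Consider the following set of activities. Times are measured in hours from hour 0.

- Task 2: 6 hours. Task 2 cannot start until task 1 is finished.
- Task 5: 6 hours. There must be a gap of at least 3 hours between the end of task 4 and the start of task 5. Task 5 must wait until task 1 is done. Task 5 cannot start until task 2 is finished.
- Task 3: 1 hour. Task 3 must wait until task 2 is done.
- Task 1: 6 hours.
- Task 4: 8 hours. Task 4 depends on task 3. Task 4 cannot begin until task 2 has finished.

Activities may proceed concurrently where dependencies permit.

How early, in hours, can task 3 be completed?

Nothing blocks task 1, so it runs from hour 0 to hour 6.
Task 2 cannot begin until task 1 (finishes hour 6). It runs from hour 6 to 6 + 6 = hour 12.
Task 3 waits on task 2 (finishes hour 12), so it starts at hour 12 and finishes at 12 + 1 = hour 13.

13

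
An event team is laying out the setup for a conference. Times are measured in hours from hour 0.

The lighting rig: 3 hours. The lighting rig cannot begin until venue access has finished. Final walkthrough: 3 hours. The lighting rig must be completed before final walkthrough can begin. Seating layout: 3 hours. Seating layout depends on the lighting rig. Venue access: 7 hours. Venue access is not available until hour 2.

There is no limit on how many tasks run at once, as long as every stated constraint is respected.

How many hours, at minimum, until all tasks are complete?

After its own release at hour 2, venue access can start at hour 2 and finishes at hour 9.
The lighting rig cannot begin until venue access (finishes hour 9). It runs from hour 9 to 9 + 3 = hour 12.
Final walkthrough cannot begin until the lighting rig (finishes hour 12). It runs from hour 12 to 12 + 3 = hour 15.
Seating layout cannot begin until the lighting rig (finishes hour 12). It runs from hour 12 to 12 + 3 = hour 15.
All tasks are finished once the last one completes. Finish times: Venue access at 9, The lighting rig at 12, Seating layout at 15, Final walkthrough at 15. The latest is hour 15.

15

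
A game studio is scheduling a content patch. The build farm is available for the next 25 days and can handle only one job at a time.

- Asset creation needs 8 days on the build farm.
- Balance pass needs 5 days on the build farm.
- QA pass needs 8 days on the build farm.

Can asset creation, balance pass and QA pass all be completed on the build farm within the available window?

Yes

Running back to back, the jobs need 8 + 5 + 8 = 21 days on the build farm.
Since 21 ≤ 25, they fit within the window.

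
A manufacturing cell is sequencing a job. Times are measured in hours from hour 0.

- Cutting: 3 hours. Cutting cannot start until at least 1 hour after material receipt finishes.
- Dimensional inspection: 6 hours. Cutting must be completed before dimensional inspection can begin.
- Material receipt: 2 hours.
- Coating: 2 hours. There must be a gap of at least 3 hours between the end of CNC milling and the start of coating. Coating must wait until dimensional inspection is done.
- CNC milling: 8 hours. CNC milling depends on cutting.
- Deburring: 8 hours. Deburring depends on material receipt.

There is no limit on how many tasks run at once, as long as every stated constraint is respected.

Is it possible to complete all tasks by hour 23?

Yes

Material receipt can start immediately at hour 0; it finishes at hour 2.
Deburring cannot begin until material receipt (finishes hour 2). It runs from hour 2 to 2 + 8 = hour 10.
Cutting cannot begin until material receipt (finishes hour 2, plus 1-hour gap → hour 3). It runs from hour 3 to 3 + 3 = hour 6.
Dimensional inspection waits on cutting (finishes hour 6), so it starts at hour 6 and finishes at 6 + 6 = hour 12.
After cutting (finishes hour 6), CNC milling can start at hour 6 and finishes at hour 14.
Coating cannot start until CNC milling (finishes hour 14, plus 3-hour gap → hour 17); dimensional inspection (finishes hour 12). The controlling bound is hour 17, so coating finishes at 17 + 2 = hour 19.
Every task is finished by hour 19, which is no later than the deadline of 23, so the schedule is feasible.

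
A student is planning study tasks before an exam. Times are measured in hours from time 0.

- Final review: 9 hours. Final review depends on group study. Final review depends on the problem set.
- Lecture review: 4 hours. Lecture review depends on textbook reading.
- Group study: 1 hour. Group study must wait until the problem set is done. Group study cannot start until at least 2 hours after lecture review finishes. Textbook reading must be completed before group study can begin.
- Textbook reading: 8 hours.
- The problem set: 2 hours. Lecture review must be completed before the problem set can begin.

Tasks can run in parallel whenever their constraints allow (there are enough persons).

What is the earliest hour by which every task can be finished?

Nothing blocks textbook reading, so it runs from hour 0 to hour 8.
After textbook reading (finishes hour 8), lecture review can start at hour 8 and finishes at hour 12.
After lecture review (finishes hour 12), the problem set can start at hour 12 and finishes at hour 14.
Group study needs all of the problem set (finishes hour 14); lecture review (finishes hour 12, plus 2-hour gap → hour 14); textbook reading (finishes hour 8). That puts its earliest start at hour 14; it finishes at 14 + 1 = hour 15.
Final review cannot start until group study (finishes hour 15); the problem set (finishes hour 14). The controlling bound is hour 15, so final review finishes at 15 + 9 = hour 24.
All tasks are finished once the last one completes. Finish times: Textbook reading at 8, Lecture review at 12, The problem set at 14, Group study at 15, Final review at 24. The latest is hour 24.

24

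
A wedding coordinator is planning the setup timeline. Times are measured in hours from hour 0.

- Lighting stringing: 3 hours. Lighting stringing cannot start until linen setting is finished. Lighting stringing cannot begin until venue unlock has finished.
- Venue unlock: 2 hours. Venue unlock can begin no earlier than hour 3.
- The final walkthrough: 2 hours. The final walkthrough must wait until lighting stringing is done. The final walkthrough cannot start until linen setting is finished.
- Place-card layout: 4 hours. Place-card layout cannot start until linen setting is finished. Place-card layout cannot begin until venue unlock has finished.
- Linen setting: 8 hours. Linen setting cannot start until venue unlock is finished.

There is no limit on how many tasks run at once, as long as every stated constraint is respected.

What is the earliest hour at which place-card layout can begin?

13

Venue unlock waits on its own release at hour 3, so it starts at hour 3 and finishes at 3 + 2 = hour 5.
Linen setting cannot begin until venue unlock (finishes hour 5). It runs from hour 5 to 5 + 8 = hour 13.
Place-card layout waits on linen setting (finishes hour 13); venue unlock (finishes hour 5). The latest of these is hour 13, which is the earliest place-card layout can start.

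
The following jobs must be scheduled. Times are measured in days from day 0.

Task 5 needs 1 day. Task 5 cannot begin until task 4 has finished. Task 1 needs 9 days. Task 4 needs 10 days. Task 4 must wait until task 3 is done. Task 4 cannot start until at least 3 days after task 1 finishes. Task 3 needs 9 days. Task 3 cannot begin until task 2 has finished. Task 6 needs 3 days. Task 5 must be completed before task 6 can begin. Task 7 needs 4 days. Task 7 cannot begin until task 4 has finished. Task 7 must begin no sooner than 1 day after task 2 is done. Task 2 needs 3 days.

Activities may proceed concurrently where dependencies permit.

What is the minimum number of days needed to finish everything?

Task 2 has no prerequisites, so it starts at day 0 and finishes at day 3.
Task 3 waits on task 2 (finishes day 3), so it starts at day 3 and finishes at 3 + 9 = day 12.
Nothing blocks task 1, so it runs from day 0 to day 9.
Task 4 needs all of task 3 (finishes day 12); task 1 (finishes day 9, plus 3-day gap → day 12). That puts its earliest start at day 12; it finishes at 12 + 10 = day 22.
Task 7 cannot start until task 4 (finishes day 22); task 2 (finishes day 3, plus 1-day gap → day 4). The controlling bound is day 22, so task 7 finishes at 22 + 4 = day 26.
Task 5 waits on task 4 (finishes day 22), so it starts at day 22 and finishes at 22 + 1 = day 23.
After task 5 (finishes day 23), task 6 can start at day 23 and finishes at day 26.
All tasks are finished once the last one completes. Finish times: Task 1 at 9, Task 2 at 3, Task 3 at 12, Task 4 at 22, Task 5 at 23, Task 6 at 26, Task 7 at 26. The latest is day 26.

26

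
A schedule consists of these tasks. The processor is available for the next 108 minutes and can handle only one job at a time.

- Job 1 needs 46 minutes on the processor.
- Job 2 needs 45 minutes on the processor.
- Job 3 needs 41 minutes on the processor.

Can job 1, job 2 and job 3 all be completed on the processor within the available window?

Running back to back, the jobs need 46 + 45 + 41 = 132 minutes on the processor.
Since 132 > 108, they cannot all fit.

No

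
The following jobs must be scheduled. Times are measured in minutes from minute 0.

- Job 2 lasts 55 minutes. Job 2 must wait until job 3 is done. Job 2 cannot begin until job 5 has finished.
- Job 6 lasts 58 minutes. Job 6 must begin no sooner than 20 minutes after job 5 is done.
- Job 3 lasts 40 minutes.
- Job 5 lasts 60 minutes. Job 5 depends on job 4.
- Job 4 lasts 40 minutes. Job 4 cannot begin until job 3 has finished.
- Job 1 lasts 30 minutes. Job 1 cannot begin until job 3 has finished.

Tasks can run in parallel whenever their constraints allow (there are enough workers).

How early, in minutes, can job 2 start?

Job 3 can start immediately at minute 0; it finishes at minute 40.
Job 4 waits on job 3 (finishes minute 40), so it starts at minute 40 and finishes at 40 + 40 = minute 80.
Job 5 waits on job 4 (finishes minute 80), so it starts at minute 80 and finishes at 80 + 60 = minute 140.
Job 2 waits on job 3 (finishes minute 40); job 5 (finishes minute 140). The latest of these is minute 140, which is the earliest job 2 can start.

140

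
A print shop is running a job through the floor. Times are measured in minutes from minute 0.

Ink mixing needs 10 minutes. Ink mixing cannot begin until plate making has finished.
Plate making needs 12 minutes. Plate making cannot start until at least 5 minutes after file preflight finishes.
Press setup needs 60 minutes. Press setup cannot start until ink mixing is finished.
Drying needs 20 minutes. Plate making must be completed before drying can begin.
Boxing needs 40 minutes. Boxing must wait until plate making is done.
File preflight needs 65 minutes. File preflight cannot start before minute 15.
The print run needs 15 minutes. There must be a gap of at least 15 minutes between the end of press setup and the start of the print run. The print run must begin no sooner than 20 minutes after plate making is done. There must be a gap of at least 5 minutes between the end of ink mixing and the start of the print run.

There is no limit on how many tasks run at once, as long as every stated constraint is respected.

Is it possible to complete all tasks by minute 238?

File preflight waits on its own release at minute 15, so it starts at minute 15 and finishes at 15 + 65 = minute 80.
Plate making waits on file preflight (finishes minute 80, plus 5-minute gap → minute 85), so it starts at minute 85 and finishes at 85 + 12 = minute 97.
After plate making (finishes minute 97), boxing can start at minute 97 and finishes at minute 137.
Drying cannot begin until plate making (finishes minute 97). It runs from minute 97 to 97 + 20 = minute 117.
After plate making (finishes minute 97), ink mixing can start at minute 97 and finishes at minute 107.
Press setup cannot begin until ink mixing (finishes minute 107). It runs from minute 107 to 107 + 60 = minute 167.
For the print run: press setup (finishes minute 167, plus 15-minute gap → minute 182); plate making (finishes minute 97, plus 20-minute gap → minute 117); ink mixing (finishes minute 107, plus 5-minute gap → minute 112). Taking the maximum gives a start of minute 182, and it finishes at 182 + 15 = minute 197.
Every task is finished by minute 197, which is no later than the deadline of 238, so the schedule is feasible.

Yes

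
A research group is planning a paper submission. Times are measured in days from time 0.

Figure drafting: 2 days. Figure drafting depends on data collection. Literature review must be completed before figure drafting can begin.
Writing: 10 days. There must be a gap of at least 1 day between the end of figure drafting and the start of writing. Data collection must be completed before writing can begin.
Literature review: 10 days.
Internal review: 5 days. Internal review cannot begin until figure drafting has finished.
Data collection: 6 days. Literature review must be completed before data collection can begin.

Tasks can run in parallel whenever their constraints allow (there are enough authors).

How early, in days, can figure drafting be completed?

18

Nothing blocks literature review, so it runs from day 0 to day 10.
Data collection cannot begin until literature review (finishes day 10). It runs from day 10 to 10 + 6 = day 16.
For figure drafting: data collection (finishes day 16); literature review (finishes day 10). Taking the maximum gives a start of day 16, and it finishes at 16 + 2 = day 18.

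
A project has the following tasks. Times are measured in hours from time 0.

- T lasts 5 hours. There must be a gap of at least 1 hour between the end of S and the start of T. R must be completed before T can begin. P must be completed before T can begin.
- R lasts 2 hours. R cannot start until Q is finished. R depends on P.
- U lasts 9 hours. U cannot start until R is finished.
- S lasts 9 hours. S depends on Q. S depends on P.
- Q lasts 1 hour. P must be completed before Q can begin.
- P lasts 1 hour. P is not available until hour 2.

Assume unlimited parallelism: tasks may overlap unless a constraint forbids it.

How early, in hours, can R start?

4

P cannot begin until its own release at hour 2. It runs from hour 2 to 2 + 1 = hour 3.
Q cannot begin until P (finishes hour 3). It runs from hour 3 to 3 + 1 = hour 4.
R waits on Q (finishes hour 4); P (finishes hour 3). The latest of these is hour 4, which is the earliest R can start.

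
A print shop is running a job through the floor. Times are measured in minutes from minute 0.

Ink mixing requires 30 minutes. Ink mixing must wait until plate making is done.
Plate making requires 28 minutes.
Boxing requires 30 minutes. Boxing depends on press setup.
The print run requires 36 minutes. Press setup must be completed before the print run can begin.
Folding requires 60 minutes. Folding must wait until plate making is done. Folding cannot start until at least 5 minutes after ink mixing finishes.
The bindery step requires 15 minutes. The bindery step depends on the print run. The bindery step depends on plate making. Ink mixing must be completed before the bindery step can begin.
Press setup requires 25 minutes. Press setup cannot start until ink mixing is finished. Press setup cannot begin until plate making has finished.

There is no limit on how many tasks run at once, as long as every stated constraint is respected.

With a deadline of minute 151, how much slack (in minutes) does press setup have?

Nothing blocks plate making, so it runs from minute 0 to minute 28.
After plate making (finishes minute 28), ink mixing can start at minute 28 and finishes at minute 58.
Press setup needs all of ink mixing (finishes minute 58); plate making (finishes minute 28). That puts its earliest start at minute 58; it finishes at 58 + 25 = minute 83.

Working backward from the deadline:
Nothing follows the bindery step; the deadline of minute 151 is its only limit. It must start by 151 − 15 = minute 136.
The print run must finish before the bindery step (must start by minute 136). With a 36-minute duration, the print run must start by 136 − 36 = minute 100.
Boxing must finish by minute 151; it takes 30 minutes, so it must start by 151 − 30 = minute 121.
Press setup feeds the print run (must start by minute 100); boxing (must start by minute 121). Taking the minimum, press setup must finish by minute 100 and start by 100 − 25 = minute 75.
So press setup can start as early as minute 58 and as late as minute 75, giving 75 − 58 = 17 minutes of slack.

17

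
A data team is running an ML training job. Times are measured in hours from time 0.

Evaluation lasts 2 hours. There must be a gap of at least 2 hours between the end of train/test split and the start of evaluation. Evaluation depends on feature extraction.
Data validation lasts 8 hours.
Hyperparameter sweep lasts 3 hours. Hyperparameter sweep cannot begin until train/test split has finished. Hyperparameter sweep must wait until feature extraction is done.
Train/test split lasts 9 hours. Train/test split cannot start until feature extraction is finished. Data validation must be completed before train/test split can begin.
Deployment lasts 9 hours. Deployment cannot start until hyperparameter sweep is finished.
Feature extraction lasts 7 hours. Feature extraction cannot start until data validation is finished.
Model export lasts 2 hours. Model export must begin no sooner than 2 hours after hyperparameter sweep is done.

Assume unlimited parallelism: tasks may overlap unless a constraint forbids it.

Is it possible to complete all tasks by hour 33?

Data validation can start immediately at hour 0; it finishes at hour 8.
After data validation (finishes hour 8), feature extraction can start at hour 8 and finishes at hour 15.
For train/test split: feature extraction (finishes hour 15); data validation (finishes hour 8). Taking the maximum gives a start of hour 15, and it finishes at 15 + 9 = hour 24.
Evaluation cannot start until train/test split (finishes hour 24, plus 2-hour gap → hour 26); feature extraction (finishes hour 15). The controlling bound is hour 26, so evaluation finishes at 26 + 2 = hour 28.
Hyperparameter sweep has to wait for train/test split (finishes hour 24); feature extraction (finishes hour 15). The latest of these is hour 24, so hyperparameter sweep runs hour 24 to 24 + 3 = hour 27.
Deployment cannot begin until hyperparameter sweep (finishes hour 27). It runs from hour 27 to 27 + 9 = hour 36.
After hyperparameter sweep (finishes hour 27, plus 2-hour gap → hour 29), model export can start at hour 29 and finishes at hour 31.
The earliest everything can be done is hour 36, which is after the deadline of 33, so it is not possible.

No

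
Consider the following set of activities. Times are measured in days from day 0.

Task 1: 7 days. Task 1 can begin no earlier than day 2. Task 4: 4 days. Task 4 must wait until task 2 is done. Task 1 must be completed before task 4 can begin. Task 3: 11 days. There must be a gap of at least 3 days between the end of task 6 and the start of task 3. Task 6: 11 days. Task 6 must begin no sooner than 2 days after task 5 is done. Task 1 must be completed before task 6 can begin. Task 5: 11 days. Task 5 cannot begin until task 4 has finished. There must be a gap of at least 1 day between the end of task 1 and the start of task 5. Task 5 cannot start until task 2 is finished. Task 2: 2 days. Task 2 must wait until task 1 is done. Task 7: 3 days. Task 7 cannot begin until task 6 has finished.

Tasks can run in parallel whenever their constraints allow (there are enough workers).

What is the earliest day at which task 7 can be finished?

Task 1 waits on its own release at day 2, so it starts at day 2 and finishes at 2 + 7 = day 9.
Task 2 cannot begin until task 1 (finishes day 9). It runs from day 9 to 9 + 2 = day 11.
Task 4 has to wait for task 2 (finishes day 11); task 1 (finishes day 9). The latest of these is day 11, so task 4 runs day 11 to 11 + 4 = day 15.
Task 5 cannot start until task 4 (finishes day 15); task 1 (finishes day 9, plus 1-day gap → day 10); task 2 (finishes day 11). The controlling bound is day 15, so task 5 finishes at 15 + 11 = day 26.
For task 6: task 5 (finishes day 26, plus 2-day gap → day 28); task 1 (finishes day 9). Taking the maximum gives a start of day 28, and it finishes at 28 + 11 = day 39.
Task 7 waits on task 6 (finishes day 39), so it starts at day 39 and finishes at 39 + 3 = day 42.

42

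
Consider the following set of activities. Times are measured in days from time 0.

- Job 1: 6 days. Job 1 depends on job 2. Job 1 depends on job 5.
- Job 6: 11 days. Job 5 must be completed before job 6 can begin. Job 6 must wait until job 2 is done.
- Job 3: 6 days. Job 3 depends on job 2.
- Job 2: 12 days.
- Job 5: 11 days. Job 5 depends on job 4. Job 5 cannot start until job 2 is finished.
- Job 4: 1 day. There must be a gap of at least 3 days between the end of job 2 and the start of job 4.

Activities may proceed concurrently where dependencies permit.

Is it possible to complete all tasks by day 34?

No

Job 2 has no prerequisites, so it starts at day 0 and finishes at day 12.
Job 4 cannot begin until job 2 (finishes day 12, plus 3-day gap → day 15). It runs from day 15 to 15 + 1 = day 16.
Job 5 cannot start until job 4 (finishes day 16); job 2 (finishes day 12). The controlling bound is day 16, so job 5 finishes at 16 + 11 = day 27.
Job 6 has to wait for job 5 (finishes day 27); job 2 (finishes day 12). The latest of these is day 27, so job 6 runs day 27 to 27 + 11 = day 38.
Job 1 has to wait for job 2 (finishes day 12); job 5 (finishes day 27). The latest of these is day 27, so job 1 runs day 27 to 27 + 6 = day 33.
After job 2 (finishes day 12), job 3 can start at day 12 and finishes at day 18.
The earliest everything can be done is day 38, which is after the deadline of 34, so it is not possible.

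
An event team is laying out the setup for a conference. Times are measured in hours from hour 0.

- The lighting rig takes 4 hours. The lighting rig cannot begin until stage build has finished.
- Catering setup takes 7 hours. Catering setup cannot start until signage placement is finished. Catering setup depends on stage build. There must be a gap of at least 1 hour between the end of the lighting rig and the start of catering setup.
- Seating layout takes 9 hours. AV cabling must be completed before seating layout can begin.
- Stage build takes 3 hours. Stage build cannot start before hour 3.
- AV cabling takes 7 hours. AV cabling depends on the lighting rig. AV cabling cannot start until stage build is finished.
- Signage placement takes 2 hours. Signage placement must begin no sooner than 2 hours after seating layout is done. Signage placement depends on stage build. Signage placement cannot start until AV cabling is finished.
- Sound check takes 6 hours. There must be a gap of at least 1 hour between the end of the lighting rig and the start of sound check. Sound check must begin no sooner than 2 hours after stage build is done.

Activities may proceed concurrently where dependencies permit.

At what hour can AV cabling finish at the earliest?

17

Stage build waits on its own release at hour 3, so it starts at hour 3 and finishes at 3 + 3 = hour 6.
The lighting rig cannot begin until stage build (finishes hour 6). It runs from hour 6 to 6 + 4 = hour 10.
AV cabling needs all of the lighting rig (finishes hour 10); stage build (finishes hour 6). That puts its earliest start at hour 10; it finishes at 10 + 7 = hour 17.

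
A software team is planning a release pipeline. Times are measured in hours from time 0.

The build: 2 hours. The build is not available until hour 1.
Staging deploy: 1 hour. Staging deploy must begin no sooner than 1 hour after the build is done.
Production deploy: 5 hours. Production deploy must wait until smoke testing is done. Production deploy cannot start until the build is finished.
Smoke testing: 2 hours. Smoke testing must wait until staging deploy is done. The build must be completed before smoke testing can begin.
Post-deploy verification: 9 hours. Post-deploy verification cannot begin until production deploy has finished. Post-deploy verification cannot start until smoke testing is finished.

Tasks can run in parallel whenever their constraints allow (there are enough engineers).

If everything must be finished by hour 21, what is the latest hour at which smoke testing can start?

Nothing follows post-deploy verification; the deadline of hour 21 is its only limit. It must start by 21 − 9 = hour 12.
Since post-deploy verification (must start by hour 12) depends on it, production deploy must finish by hour 12. Backing off its 5-hour duration gives a latest start of hour 7.
Smoke testing must finish in time for production deploy (must start by hour 7); post-deploy verification (must start by hour 12). The tightest is hour 7, so smoke testing must start by 7 − 2 = hour 5.

5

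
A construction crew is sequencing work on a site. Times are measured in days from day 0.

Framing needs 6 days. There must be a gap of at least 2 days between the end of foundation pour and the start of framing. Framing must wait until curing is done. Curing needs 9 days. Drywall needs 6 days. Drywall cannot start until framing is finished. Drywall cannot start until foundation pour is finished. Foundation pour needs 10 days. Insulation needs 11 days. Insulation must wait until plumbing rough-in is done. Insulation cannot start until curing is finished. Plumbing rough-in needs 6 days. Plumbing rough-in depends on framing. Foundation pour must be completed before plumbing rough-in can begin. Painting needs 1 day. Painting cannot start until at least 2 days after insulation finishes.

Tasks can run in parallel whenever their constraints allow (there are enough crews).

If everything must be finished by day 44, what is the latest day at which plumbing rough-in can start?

Painting has no dependents, so it just needs to finish by day 44. Starting by 44 − 1 = day 43 achieves that.
Insulation must finish before painting (must start by day 43, minus 2-day gap → day 41). With an 11-day duration, insulation must start by 41 − 11 = day 30.
Plumbing rough-in must finish before insulation (must start by day 30). With a 6-day duration, plumbing rough-in must start by 30 − 6 = day 24.

24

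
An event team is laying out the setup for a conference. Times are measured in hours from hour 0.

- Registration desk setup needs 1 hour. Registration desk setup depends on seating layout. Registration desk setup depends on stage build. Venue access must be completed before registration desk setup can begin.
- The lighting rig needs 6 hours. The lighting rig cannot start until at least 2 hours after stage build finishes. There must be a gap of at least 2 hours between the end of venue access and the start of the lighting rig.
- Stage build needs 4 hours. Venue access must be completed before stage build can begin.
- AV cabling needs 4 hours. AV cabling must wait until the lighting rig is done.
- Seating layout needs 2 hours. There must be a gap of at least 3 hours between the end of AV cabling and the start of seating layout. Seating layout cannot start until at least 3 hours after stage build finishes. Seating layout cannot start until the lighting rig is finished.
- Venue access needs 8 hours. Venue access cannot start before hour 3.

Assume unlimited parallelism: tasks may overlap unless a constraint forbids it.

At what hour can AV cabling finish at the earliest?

27

Venue access cannot begin until its own release at hour 3. It runs from hour 3 to 3 + 8 = hour 11.
Stage build cannot begin until venue access (finishes hour 11). It runs from hour 11 to 11 + 4 = hour 15.
The lighting rig has to wait for stage build (finishes hour 15, plus 2-hour gap → hour 17); venue access (finishes hour 11, plus 2-hour gap → hour 13). The latest of these is hour 17, so the lighting rig runs hour 17 to 17 + 6 = hour 23.
AV cabling cannot begin until the lighting rig (finishes hour 23). It runs from hour 23 to 23 + 4 = hour 27.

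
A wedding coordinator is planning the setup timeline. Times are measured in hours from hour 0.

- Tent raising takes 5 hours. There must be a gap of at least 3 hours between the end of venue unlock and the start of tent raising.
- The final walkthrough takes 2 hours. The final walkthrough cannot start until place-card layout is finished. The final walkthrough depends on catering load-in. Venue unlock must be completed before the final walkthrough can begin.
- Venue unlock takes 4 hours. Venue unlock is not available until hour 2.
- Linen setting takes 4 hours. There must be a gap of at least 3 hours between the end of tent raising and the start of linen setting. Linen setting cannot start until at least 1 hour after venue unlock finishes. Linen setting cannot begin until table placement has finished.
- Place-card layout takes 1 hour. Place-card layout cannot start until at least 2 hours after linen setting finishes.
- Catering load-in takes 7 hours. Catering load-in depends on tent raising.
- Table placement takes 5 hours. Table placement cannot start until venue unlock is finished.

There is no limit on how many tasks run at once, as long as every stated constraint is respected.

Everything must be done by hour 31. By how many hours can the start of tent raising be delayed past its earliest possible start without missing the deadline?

Venue unlock cannot begin until its own release at hour 2. It runs from hour 2 to 2 + 4 = hour 6.
After venue unlock (finishes hour 6, plus 3-hour gap → hour 9), tent raising can start at hour 9 and finishes at hour 14.

Working backward from the deadline:
The final walkthrough must finish by hour 31; it takes 2 hours, so it must start by 31 − 2 = hour 29.
Place-card layout must finish before the final walkthrough (must start by hour 29). With a 1-hour duration, place-card layout must start by 29 − 1 = hour 28.
Linen setting has to be done before place-card layout (must start by hour 28, minus 2-hour gap → hour 26). That means finishing by hour 26, i.e. starting by 26 − 4 = hour 22.
Catering load-in feeds into the final walkthrough (must start by hour 29); so catering load-in must finish by hour 29 and therefore start by hour 22.
For tent raising: linen setting (must start by hour 22, minus 3-hour gap → hour 19); catering load-in (must start by hour 22). The most restrictive is hour 19; with a 5-hour duration, tent raising must start by hour 14.
So tent raising can start as early as hour 9 and as late as hour 14, giving 14 − 9 = 5 hours of slack.

5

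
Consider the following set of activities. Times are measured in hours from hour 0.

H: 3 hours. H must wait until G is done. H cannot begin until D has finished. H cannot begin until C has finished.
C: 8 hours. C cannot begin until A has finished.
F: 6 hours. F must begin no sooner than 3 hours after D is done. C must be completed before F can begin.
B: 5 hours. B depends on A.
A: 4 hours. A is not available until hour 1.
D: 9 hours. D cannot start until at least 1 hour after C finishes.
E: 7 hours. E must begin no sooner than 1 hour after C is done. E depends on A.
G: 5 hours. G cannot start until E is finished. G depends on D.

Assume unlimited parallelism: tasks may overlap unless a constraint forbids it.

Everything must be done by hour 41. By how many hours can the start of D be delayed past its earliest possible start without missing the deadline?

9

A cannot begin until its own release at hour 1. It runs from hour 1 to 1 + 4 = hour 5.
C waits on A (finishes hour 5), so it starts at hour 5 and finishes at 5 + 8 = hour 13.
D waits on C (finishes hour 13, plus 1-hour gap → hour 14), so it starts at hour 14 and finishes at 14 + 9 = hour 23.

Working backward from the deadline:
F must finish by hour 41; it takes 6 hours, so it must start by 41 − 6 = hour 35.
H must finish by hour 41; it takes 3 hours, so it must start by 41 − 3 = hour 38.
G feeds into H (must start by hour 38); so G must finish by hour 38 and therefore start by hour 33.
D feeds F (must start by hour 35, minus 3-hour gap → hour 32); G (must start by hour 33); H (must start by hour 38). Taking the minimum, D must finish by hour 32 and start by 32 − 9 = hour 23.
So D can start as early as hour 14 and as late as hour 23, giving 23 − 14 = 9 hours of slack.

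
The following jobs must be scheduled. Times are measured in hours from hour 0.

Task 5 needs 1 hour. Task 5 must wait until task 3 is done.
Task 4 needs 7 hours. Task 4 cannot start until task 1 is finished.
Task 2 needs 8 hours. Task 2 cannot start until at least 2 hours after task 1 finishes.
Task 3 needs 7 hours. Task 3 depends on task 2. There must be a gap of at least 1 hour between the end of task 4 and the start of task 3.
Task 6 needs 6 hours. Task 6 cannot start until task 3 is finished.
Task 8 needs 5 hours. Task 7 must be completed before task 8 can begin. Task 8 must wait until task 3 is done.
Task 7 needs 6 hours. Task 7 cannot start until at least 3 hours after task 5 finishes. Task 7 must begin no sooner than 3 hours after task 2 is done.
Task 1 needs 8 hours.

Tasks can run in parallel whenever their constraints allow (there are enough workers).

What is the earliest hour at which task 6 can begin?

Nothing blocks task 1, so it runs from hour 0 to hour 8.
Task 4 cannot begin until task 1 (finishes hour 8). It runs from hour 8 to 8 + 7 = hour 15.
Task 2 cannot begin until task 1 (finishes hour 8, plus 2-hour gap → hour 10). It runs from hour 10 to 10 + 8 = hour 18.
Task 3 has to wait for task 2 (finishes hour 18); task 4 (finishes hour 15, plus 1-hour gap → hour 16). The latest of these is hour 18, so task 3 runs hour 18 to 18 + 7 = hour 25.
Task 6 waits on task 3 (finishes hour 25), so the earliest it can start is hour 25.

25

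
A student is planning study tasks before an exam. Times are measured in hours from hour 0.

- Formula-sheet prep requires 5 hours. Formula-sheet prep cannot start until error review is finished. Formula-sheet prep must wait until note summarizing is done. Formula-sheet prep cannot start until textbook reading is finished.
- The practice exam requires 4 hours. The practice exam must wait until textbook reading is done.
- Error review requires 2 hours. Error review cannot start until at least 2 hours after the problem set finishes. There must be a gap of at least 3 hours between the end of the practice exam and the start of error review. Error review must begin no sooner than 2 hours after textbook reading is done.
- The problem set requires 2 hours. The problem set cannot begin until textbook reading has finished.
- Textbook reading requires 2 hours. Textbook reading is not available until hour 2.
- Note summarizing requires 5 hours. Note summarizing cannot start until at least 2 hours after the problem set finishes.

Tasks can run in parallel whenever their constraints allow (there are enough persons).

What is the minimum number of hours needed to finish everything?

After its own release at hour 2, textbook reading can start at hour 2 and finishes at hour 4.
The practice exam cannot begin until textbook reading (finishes hour 4). It runs from hour 4 to 4 + 4 = hour 8.
The problem set cannot begin until textbook reading (finishes hour 4). It runs from hour 4 to 4 + 2 = hour 6.
After the problem set (finishes hour 6, plus 2-hour gap → hour 8), note summarizing can start at hour 8 and finishes at hour 13.
Error review has to wait for the problem set (finishes hour 6, plus 2-hour gap → hour 8); the practice exam (finishes hour 8, plus 3-hour gap → hour 11); textbook reading (finishes hour 4, plus 2-hour gap → hour 6). The latest of these is hour 11, so error review runs hour 11 to 11 + 2 = hour 13.
For formula-sheet prep: error review (finishes hour 13); note summarizing (finishes hour 13); textbook reading (finishes hour 4). Taking the maximum gives a start of hour 13, and it finishes at 13 + 5 = hour 18.
All tasks are finished once the last one completes. Finish times: Textbook reading at 4, The problem set at 6, The practice exam at 8, Error review at 13, Note summarizing at 13, Formula-sheet prep at 18. The latest is hour 18.

18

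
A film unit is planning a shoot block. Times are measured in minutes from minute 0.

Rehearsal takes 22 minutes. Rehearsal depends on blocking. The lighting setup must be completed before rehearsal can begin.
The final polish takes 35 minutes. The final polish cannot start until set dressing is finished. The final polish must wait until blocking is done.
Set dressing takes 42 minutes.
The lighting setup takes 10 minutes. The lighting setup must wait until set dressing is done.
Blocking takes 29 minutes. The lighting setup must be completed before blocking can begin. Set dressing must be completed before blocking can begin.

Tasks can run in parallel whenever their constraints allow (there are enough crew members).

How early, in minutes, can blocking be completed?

Nothing blocks set dressing, so it runs from minute 0 to minute 42.
The lighting setup cannot begin until set dressing (finishes minute 42). It runs from minute 42 to 42 + 10 = minute 52.
For blocking: the lighting setup (finishes minute 52); set dressing (finishes minute 42). Taking the maximum gives a start of minute 52, and it finishes at 52 + 29 = minute 81.

81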